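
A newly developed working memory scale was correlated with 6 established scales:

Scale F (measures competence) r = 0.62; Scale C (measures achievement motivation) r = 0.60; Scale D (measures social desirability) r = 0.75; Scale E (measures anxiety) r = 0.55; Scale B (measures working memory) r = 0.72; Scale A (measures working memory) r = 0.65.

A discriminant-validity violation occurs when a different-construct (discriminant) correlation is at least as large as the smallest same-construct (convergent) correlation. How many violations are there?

Convergent (same construct = working memory): Scale B, Scale A.
Smallest convergent = 0.65. Discriminant values: 0.62, 0.60, 0.75, 0.55; count ≥ 0.65 → 1.

1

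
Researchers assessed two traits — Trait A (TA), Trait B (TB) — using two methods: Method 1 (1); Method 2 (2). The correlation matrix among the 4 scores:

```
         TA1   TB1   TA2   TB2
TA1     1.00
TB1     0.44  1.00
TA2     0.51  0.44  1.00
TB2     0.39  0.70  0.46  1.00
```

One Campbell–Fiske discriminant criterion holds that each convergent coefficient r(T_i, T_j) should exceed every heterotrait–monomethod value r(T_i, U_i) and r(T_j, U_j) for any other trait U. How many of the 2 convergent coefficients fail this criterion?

0

Convergent coefficients and their comparison sets:
TA (methods 1·2): 0.51 vs {0.44, 0.46} → pass.
TB (methods 1·2): 0.70 vs {0.44, 0.46} → pass.
0 of 2 fail.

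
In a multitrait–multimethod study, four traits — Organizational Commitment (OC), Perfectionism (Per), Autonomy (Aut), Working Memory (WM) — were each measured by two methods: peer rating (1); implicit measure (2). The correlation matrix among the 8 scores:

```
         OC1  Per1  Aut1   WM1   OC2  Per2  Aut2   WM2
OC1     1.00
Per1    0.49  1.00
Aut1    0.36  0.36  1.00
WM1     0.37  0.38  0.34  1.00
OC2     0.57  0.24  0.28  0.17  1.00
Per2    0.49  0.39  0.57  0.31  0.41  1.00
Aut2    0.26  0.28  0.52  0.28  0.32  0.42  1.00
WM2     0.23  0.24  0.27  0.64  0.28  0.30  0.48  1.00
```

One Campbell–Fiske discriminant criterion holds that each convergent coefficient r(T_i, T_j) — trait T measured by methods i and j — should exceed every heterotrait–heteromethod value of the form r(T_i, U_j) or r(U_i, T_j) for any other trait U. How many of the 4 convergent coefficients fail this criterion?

Each convergent coefficient versus the relevant comparison correlations:
OC (methods 1·2): 0.57 vs {0.49, 0.24, 0.26, 0.28, 0.23, 0.17} → pass.
Per (methods 1·2): 0.39 vs {0.24, 0.49, 0.28, 0.57, 0.24, 0.31} → fail.
Aut (methods 1·2): 0.52 vs {0.28, 0.26, 0.57, 0.28, 0.27, 0.28} → fail.
WM (methods 1·2): 0.64 vs {0.17, 0.23, 0.31, 0.24, 0.28, 0.27} → pass.
2 of 4 fail.

2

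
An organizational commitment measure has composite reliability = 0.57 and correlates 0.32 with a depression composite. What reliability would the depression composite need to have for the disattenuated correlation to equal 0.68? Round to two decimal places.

r_true = r_obs / √(r_xx · r_yy) ⇒ 0.68 = 0.32 / √(0.57 · r_yy).
√(0.57 · r_yy) = 0.32 / 0.68 = 0.4706; 0.57 · r_yy = 0.2215; r_yy = 0.2215 / 0.57 ≈ 0.39.

0.39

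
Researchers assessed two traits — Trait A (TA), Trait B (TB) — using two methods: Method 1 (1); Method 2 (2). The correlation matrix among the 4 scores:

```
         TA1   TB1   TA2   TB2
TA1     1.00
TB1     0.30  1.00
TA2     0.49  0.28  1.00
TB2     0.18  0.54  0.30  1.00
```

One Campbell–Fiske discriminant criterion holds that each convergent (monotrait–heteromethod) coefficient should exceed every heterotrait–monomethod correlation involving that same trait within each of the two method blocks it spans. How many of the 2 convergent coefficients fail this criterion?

Each convergent coefficient versus the relevant comparison correlations:
TA (methods 1·2): 0.49 vs {0.30, 0.30} → pass.
TB (methods 1·2): 0.54 vs {0.30, 0.30} → pass.
0 of 2 fail.

0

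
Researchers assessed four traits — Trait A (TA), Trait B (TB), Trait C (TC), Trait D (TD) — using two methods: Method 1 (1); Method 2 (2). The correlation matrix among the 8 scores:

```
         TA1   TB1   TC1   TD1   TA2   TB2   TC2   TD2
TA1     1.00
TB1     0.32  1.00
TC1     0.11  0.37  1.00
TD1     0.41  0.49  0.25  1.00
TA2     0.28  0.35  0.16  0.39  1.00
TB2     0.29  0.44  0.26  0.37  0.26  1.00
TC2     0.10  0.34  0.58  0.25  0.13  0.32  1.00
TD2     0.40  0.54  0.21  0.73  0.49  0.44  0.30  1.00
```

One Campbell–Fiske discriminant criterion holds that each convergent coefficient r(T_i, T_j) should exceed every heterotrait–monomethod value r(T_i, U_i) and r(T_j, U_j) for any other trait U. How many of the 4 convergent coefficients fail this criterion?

Each convergent coefficient versus the relevant comparison correlations:
TA (methods 1·2): 0.28 vs {0.32, 0.26, 0.11, 0.13, 0.41, 0.49} → fail.
TB (methods 1·2): 0.44 vs {0.32, 0.26, 0.37, 0.32, 0.49, 0.44} → fail.
TC (methods 1·2): 0.58 vs {0.11, 0.13, 0.37, 0.32, 0.25, 0.30} → pass.
TD (methods 1·2): 0.73 vs {0.41, 0.49, 0.49, 0.44, 0.25, 0.30} → pass.
2 of 4 fail.

2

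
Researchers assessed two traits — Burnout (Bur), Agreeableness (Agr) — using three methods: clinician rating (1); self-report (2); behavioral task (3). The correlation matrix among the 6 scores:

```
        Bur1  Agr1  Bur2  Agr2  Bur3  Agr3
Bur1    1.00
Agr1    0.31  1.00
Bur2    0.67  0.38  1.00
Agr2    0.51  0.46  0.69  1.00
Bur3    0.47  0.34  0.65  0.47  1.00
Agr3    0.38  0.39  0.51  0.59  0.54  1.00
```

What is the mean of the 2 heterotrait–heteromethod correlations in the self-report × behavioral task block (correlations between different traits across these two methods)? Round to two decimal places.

0.49

HTHM values (method 2 × method 3): 0.51, 0.47; mean = 0.98/2 = 0.49.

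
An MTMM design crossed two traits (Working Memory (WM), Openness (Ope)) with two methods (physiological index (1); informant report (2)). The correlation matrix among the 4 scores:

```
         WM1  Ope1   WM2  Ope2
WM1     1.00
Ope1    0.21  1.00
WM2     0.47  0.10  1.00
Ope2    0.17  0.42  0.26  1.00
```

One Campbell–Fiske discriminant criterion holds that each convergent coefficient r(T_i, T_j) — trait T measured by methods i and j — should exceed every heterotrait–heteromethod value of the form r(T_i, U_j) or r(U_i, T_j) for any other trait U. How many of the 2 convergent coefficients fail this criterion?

Checking each validity diagonal entry against its comparison values:
WM (methods 1·2): 0.47 vs {0.17, 0.10} → pass.
Ope (methods 1·2): 0.42 vs {0.10, 0.17} → pass.
0 of 2 fail.

0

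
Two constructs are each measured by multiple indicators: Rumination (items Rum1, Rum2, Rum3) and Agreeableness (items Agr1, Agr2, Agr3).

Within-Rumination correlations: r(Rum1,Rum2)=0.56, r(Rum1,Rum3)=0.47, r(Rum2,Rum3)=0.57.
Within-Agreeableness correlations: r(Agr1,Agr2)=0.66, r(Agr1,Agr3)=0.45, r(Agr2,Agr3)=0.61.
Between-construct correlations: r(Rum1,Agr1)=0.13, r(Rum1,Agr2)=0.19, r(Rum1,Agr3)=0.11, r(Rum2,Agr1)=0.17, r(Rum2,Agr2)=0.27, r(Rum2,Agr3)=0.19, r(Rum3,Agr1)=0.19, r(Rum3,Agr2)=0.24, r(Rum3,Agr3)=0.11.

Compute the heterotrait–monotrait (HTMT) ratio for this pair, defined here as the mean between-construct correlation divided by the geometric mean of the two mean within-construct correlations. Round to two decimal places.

0.32

Between-construct mean = 1.60/9 = 0.1778.
Mean within-Rum = 1.60/3 = 0.5333; mean within-Agr = 1.72/3 = 0.5733.
Geometric mean = √(0.5333 × 0.5733) = 0.5529.
HTMT = 0.1778 / 0.5529 = 0.32.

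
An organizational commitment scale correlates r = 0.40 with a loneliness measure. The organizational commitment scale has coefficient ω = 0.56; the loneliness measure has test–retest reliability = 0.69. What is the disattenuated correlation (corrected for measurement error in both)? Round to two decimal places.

0.64

r_true = r_obs / √(r_xx · r_yy) = 0.40 / √(0.56 × 0.69) = 0.40 / √0.3864 = 0.40 / 0.6216 ≈ 0.64.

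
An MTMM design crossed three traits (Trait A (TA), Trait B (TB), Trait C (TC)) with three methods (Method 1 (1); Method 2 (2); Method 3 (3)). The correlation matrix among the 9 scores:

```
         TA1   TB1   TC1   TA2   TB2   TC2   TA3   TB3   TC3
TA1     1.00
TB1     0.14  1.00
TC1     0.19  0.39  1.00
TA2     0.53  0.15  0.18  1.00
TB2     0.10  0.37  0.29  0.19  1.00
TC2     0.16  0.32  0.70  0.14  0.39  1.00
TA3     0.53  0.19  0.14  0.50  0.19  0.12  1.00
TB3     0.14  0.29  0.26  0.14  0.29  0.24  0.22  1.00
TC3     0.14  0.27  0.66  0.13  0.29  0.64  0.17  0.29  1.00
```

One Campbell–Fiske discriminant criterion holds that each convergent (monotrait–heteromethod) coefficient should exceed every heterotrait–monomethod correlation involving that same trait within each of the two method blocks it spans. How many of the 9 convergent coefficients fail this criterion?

3

Checking each validity diagonal entry against its comparison values:
TA (methods 1·2): 0.53 vs {0.14, 0.19, 0.19, 0.14} → pass.
TA (methods 1·3): 0.53 vs {0.14, 0.22, 0.19, 0.17} → pass.
TA (methods 2·3): 0.50 vs {0.19, 0.22, 0.14, 0.17} → pass.
TB (methods 1·2): 0.37 vs {0.14, 0.19, 0.39, 0.39} → fail.
TB (methods 1·3): 0.29 vs {0.14, 0.22, 0.39, 0.29} → fail.
TB (methods 2·3): 0.29 vs {0.19, 0.22, 0.39, 0.29} → fail.
TC (methods 1·2): 0.70 vs {0.19, 0.14, 0.39, 0.39} → pass.
TC (methods 1·3): 0.66 vs {0.19, 0.17, 0.39, 0.29} → pass.
TC (methods 2·3): 0.64 vs {0.14, 0.17, 0.39, 0.29} → pass.
3 of 9 fail.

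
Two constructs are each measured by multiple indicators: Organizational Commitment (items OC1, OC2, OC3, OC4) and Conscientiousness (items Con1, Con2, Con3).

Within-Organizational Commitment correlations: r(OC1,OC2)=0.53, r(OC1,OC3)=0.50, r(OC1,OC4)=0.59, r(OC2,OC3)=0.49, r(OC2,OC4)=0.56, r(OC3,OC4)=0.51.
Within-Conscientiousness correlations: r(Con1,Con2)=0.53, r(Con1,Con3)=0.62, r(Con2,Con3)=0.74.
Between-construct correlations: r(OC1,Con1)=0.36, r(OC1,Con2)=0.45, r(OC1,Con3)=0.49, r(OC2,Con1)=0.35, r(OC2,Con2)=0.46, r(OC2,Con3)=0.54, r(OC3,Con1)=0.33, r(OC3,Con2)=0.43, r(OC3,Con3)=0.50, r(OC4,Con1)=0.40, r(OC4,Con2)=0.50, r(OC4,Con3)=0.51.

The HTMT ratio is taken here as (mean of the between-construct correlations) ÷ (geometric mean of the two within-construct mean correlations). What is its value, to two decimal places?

Between-construct mean = 5.32/12 = 0.4433.
Mean within-OC = 3.18/6 = 0.5300; mean within-Con = 1.89/3 = 0.6300.
Geometric mean = √(0.5300 × 0.6300) = 0.5778.
HTMT = 0.4433 / 0.5778 = 0.77.

0.77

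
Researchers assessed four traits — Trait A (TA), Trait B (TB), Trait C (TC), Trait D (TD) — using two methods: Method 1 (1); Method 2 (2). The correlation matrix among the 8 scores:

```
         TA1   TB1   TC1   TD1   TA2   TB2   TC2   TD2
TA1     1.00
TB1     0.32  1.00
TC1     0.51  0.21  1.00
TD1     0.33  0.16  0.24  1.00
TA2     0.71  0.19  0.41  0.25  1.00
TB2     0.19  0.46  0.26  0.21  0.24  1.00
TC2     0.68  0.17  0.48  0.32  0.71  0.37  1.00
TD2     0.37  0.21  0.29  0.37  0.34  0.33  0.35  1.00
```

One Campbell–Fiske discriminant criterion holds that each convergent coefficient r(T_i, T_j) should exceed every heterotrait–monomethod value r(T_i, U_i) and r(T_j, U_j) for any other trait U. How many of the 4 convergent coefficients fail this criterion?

Convergent coefficients and their comparison sets:
TA (methods 1·2): 0.71 vs {0.32, 0.24, 0.51, 0.71, 0.33, 0.34} → fail.
TB (methods 1·2): 0.46 vs {0.32, 0.24, 0.21, 0.37, 0.16, 0.33} → pass.
TC (methods 1·2): 0.48 vs {0.51, 0.71, 0.21, 0.37, 0.24, 0.35} → fail.
TD (methods 1·2): 0.37 vs {0.33, 0.34, 0.16, 0.33, 0.24, 0.35} → pass.
2 of 4 fail.

2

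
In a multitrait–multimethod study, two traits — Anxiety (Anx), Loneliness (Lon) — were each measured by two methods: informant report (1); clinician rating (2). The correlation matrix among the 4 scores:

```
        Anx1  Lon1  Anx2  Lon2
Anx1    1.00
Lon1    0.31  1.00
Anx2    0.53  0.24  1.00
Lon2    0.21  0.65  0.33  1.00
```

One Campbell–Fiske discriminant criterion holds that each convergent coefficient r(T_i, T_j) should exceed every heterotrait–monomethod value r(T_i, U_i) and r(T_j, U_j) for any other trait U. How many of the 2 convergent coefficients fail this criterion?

Convergent coefficients and their comparison sets:
Anx (methods 1·2): 0.53 vs {0.31, 0.33} → pass.
Lon (methods 1·2): 0.65 vs {0.31, 0.33} → pass.
0 of 2 fail.

0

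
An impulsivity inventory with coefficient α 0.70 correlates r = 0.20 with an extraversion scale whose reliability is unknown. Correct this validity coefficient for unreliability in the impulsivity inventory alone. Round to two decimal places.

0.24

Single correction: r_c = r_obs / √r_xx = 0.20 / √0.70 = 0.20 / 0.8367 ≈ 0.24.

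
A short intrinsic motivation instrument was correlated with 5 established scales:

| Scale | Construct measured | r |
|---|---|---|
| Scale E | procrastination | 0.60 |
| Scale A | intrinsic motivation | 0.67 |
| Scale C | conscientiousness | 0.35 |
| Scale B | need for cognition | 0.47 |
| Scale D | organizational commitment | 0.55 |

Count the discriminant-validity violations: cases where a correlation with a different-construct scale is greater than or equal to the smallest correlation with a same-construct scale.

Convergent (same construct = intrinsic motivation): Scale A.
Smallest convergent = 0.67. Discriminant values: 0.60, 0.35, 0.47, 0.55; count ≥ 0.67 → 0.

0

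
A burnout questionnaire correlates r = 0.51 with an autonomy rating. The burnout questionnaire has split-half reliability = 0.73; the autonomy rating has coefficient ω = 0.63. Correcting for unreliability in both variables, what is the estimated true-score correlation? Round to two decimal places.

r_true = r_obs / √(r_xx · r_yy) = 0.51 / √(0.73 × 0.63) = 0.51 / √0.4599 = 0.51 / 0.6782 ≈ 0.75.

0.75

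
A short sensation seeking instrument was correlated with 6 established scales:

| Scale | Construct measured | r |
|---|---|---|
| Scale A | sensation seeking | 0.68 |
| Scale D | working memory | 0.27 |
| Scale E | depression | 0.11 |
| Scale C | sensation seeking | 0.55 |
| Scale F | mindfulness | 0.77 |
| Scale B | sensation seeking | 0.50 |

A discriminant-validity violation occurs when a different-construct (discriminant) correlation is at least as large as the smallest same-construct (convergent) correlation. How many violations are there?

1

Convergent (same construct = sensation seeking): Scale A, Scale C, Scale B.
Smallest convergent = 0.50. Discriminant values: 0.27, 0.11, 0.77; count ≥ 0.50 → 1.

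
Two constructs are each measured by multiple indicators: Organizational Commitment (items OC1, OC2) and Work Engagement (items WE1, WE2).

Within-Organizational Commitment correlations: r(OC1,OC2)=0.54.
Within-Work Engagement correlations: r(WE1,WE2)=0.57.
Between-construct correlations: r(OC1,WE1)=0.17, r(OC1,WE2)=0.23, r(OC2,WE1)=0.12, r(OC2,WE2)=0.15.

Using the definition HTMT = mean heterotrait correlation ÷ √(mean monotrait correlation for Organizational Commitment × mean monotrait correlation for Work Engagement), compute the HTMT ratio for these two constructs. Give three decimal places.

Mean heterotrait r = 0.67/4 = 0.1675.
Mean within-OC = 0.54/1 = 0.5400; mean within-WE = 0.57/1 = 0.5700.
Geometric mean = √(0.5400 × 0.5700) = 0.5548.
HTMT = 0.1675 / 0.5548 = 0.302.

0.302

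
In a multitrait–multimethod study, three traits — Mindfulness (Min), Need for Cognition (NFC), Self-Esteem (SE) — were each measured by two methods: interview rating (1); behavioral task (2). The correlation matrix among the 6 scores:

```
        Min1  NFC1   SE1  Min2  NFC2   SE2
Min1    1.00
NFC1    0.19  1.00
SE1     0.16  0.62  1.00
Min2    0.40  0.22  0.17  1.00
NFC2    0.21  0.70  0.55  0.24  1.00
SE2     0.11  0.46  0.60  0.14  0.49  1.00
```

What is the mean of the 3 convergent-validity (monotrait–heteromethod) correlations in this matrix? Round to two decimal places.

Convergent values: 0.40, 0.70, 0.60; mean = 1.70/3 = 0.57.

0.57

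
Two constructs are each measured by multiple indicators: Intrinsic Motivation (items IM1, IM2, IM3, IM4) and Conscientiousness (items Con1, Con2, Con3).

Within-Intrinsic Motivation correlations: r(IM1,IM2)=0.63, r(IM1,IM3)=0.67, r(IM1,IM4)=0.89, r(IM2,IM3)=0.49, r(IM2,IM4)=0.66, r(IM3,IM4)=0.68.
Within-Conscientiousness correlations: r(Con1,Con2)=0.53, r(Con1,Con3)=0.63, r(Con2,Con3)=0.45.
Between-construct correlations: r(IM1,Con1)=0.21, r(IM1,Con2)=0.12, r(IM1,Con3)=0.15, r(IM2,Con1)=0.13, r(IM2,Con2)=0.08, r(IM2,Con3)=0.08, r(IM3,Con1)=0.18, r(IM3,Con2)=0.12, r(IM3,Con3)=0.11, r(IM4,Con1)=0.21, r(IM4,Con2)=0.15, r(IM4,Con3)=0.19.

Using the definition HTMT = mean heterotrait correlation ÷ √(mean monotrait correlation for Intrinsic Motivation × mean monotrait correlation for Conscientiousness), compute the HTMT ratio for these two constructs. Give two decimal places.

0.24

Between-construct mean = 1.73/12 = 0.1442.
Mean within-IM = 4.02/6 = 0.6700; mean within-Con = 1.61/3 = 0.5367.
Geometric mean = √(0.6700 × 0.5367) = 0.5997.
HTMT = 0.1442 / 0.5997 = 0.24.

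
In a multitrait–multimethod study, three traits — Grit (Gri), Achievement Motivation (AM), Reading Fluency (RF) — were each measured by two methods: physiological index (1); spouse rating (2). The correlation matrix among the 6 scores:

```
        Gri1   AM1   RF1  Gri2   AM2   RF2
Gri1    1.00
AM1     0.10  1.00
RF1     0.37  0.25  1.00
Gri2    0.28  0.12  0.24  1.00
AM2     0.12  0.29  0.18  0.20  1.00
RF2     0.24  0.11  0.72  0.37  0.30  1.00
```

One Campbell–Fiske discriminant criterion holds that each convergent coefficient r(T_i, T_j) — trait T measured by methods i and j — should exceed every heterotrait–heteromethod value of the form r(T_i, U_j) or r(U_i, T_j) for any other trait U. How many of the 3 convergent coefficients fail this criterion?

0

Convergent coefficients and their comparison sets:
Gri (methods 1·2): 0.28 vs {0.12, 0.12, 0.24, 0.24} → pass.
AM (methods 1·2): 0.29 vs {0.12, 0.12, 0.11, 0.18} → pass.
RF (methods 1·2): 0.72 vs {0.24, 0.24, 0.18, 0.11} → pass.
0 of 3 fail.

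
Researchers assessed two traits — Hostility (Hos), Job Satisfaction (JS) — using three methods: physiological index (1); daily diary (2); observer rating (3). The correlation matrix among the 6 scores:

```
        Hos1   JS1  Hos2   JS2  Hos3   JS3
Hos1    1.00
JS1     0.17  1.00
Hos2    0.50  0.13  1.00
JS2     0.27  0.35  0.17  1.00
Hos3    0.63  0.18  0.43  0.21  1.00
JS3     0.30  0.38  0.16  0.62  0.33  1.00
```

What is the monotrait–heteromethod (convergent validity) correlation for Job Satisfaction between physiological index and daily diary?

Same trait (JS), different methods: r(JS1, JS2) = 0.35.

0.35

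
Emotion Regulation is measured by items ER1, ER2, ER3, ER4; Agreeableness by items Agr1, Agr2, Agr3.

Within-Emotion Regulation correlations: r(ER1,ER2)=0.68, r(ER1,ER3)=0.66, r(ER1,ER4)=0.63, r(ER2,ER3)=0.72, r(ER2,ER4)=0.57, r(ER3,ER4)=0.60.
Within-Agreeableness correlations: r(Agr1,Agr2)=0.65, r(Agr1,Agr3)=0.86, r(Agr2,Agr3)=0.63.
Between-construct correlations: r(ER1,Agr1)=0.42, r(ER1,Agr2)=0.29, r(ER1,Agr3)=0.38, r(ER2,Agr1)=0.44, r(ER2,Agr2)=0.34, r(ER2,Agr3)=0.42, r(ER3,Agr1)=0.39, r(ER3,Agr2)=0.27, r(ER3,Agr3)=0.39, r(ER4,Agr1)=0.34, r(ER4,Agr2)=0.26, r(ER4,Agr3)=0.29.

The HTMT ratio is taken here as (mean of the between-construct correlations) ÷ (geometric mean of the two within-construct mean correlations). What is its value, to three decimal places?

Between-construct mean = 4.23/12 = 0.3525.
Mean within-ER = 3.86/6 = 0.6433; mean within-Agr = 2.14/3 = 0.7133.
Geometric mean = √(0.6433 × 0.7133) = 0.6774.
HTMT = 0.3525 / 0.6774 = 0.520.

0.520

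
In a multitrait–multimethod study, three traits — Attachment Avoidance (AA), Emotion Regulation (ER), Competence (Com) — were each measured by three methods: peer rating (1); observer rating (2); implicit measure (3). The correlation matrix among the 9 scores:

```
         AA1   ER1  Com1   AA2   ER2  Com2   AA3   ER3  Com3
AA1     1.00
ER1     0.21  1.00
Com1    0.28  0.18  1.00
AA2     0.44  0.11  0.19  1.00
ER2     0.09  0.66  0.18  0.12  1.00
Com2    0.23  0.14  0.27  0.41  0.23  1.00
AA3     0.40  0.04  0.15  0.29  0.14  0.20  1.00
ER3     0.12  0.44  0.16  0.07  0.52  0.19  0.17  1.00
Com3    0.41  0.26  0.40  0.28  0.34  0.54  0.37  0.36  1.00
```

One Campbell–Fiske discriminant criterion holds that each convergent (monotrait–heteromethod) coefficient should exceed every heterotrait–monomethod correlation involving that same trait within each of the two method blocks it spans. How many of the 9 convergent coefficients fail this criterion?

2

Checking each validity diagonal entry against its comparison values:
AA (methods 1·2): 0.44 vs {0.21, 0.12, 0.28, 0.41} → pass.
AA (methods 1·3): 0.40 vs {0.21, 0.17, 0.28, 0.37} → pass.
AA (methods 2·3): 0.29 vs {0.12, 0.17, 0.41, 0.37} → fail.
ER (methods 1·2): 0.66 vs {0.21, 0.12, 0.18, 0.23} → pass.
ER (methods 1·3): 0.44 vs {0.21, 0.17, 0.18, 0.36} → pass.
ER (methods 2·3): 0.52 vs {0.12, 0.17, 0.23, 0.36} → pass.
Com (methods 1·2): 0.27 vs {0.28, 0.41, 0.18, 0.23} → fail.
Com (methods 1·3): 0.40 vs {0.28, 0.37, 0.18, 0.36} → pass.
Com (methods 2·3): 0.54 vs {0.41, 0.37, 0.23, 0.36} → pass.
2 of 9 fail.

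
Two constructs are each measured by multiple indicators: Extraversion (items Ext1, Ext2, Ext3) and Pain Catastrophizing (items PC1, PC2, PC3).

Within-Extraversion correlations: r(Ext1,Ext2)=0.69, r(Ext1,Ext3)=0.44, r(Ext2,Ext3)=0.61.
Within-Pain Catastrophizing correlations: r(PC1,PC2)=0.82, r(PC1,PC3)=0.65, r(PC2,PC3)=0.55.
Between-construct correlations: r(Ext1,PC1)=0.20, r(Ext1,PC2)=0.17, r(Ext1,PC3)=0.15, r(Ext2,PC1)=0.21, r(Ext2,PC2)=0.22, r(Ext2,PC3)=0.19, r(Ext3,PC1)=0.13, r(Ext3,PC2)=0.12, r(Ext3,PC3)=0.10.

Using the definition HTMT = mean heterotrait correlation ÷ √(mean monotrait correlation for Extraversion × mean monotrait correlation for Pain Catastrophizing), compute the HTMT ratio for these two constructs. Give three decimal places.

0.265

Mean between = 1.49/9 = 0.1656.
Mean within-Ext = 1.74/3 = 0.5800; mean within-PC = 2.02/3 = 0.6733.
Geometric mean = √(0.5800 × 0.6733) = 0.6249.
HTMT = 0.1656 / 0.6249 = 0.265.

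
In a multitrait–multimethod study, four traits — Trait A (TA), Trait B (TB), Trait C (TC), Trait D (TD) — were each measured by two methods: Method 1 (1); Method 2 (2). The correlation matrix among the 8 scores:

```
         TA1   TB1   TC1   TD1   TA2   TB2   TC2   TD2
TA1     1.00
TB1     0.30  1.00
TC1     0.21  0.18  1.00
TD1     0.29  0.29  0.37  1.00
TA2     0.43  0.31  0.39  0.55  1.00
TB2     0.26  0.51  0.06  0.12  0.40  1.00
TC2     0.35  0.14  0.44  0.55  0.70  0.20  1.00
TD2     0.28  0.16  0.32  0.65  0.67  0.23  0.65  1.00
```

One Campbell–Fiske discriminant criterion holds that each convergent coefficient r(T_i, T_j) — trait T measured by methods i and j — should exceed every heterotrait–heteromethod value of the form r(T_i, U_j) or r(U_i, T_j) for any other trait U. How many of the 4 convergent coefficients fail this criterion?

Convergent coefficients and their comparison sets:
TA (methods 1·2): 0.43 vs {0.26, 0.31, 0.35, 0.39, 0.28, 0.55} → fail.
TB (methods 1·2): 0.51 vs {0.31, 0.26, 0.14, 0.06, 0.16, 0.12} → pass.
TC (methods 1·2): 0.44 vs {0.39, 0.35, 0.06, 0.14, 0.32, 0.55} → fail.
TD (methods 1·2): 0.65 vs {0.55, 0.28, 0.12, 0.16, 0.55, 0.32} → pass.
2 of 4 fail.

2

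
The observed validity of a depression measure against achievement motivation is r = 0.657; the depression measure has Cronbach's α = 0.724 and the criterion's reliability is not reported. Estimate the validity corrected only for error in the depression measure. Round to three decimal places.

Single correction: r_c = r_obs / √r_xx = 0.657 / √0.724 = 0.657 / 0.8509 ≈ 0.772.

0.772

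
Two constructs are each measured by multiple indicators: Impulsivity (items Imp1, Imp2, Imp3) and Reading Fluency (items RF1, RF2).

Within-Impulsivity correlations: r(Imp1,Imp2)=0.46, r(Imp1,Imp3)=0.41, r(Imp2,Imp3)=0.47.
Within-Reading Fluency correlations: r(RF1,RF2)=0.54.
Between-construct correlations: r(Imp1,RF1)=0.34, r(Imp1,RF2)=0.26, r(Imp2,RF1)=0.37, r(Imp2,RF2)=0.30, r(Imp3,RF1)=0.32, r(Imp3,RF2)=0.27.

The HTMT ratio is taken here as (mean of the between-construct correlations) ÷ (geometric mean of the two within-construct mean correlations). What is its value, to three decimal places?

Mean between = 1.86/6 = 0.3100.
Mean within-Imp = 1.34/3 = 0.4467; mean within-RF = 0.54/1 = 0.5400.
Geometric mean = √(0.4467 × 0.5400) = 0.4911.
HTMT = 0.3100 / 0.4911 = 0.631.

0.631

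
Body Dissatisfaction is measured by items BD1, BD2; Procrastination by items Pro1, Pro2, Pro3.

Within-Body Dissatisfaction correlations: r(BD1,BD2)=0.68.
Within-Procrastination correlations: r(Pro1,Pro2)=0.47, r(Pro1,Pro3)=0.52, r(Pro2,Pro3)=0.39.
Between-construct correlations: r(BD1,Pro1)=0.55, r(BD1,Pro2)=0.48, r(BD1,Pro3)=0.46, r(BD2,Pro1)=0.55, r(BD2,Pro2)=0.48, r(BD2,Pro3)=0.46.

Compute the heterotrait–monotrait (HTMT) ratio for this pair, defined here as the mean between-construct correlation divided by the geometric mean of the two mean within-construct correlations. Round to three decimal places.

0.888

Mean between = 2.98/6 = 0.4967.
Mean within-BD = 0.68/1 = 0.6800; mean within-Pro = 1.38/3 = 0.4600.
Geometric mean = √(0.6800 × 0.4600) = 0.5593.
HTMT = 0.4967 / 0.5593 = 0.888.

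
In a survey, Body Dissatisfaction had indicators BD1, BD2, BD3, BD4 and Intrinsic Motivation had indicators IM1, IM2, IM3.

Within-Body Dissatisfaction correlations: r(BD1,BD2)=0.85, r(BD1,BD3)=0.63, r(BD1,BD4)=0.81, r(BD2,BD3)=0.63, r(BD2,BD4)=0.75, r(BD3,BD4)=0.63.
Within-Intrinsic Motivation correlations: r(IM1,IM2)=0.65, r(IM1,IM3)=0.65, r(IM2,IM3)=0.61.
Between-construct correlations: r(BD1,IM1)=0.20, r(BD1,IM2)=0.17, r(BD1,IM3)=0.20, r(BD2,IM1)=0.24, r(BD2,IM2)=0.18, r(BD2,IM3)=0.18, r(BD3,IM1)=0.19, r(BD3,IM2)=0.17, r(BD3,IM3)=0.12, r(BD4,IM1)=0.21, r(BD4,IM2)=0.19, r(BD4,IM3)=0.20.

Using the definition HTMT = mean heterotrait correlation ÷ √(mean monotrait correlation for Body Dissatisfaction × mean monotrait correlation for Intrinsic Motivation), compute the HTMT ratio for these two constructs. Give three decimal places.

Between-construct mean = 2.25/12 = 0.1875.
Mean within-BD = 4.30/6 = 0.7167; mean within-IM = 1.91/3 = 0.6367.
Geometric mean = √(0.7167 × 0.6367) = 0.6755.
HTMT = 0.1875 / 0.6755 = 0.278.

0.278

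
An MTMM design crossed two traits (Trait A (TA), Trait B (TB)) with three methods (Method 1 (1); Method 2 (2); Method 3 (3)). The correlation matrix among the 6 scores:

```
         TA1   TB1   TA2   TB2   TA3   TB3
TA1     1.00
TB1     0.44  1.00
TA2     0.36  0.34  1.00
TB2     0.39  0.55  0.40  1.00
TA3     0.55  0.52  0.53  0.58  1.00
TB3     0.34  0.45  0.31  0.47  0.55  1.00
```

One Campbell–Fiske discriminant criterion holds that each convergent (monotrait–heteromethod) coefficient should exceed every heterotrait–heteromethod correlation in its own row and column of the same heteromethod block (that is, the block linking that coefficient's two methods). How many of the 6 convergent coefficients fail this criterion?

4

Convergent coefficients and their comparison sets:
TA (methods 1·2): 0.36 vs {0.39, 0.34} → fail.
TA (methods 1·3): 0.55 vs {0.34, 0.52} → pass.
TA (methods 2·3): 0.53 vs {0.31, 0.58} → fail.
TB (methods 1·2): 0.55 vs {0.34, 0.39} → pass.
TB (methods 1·3): 0.45 vs {0.52, 0.34} → fail.
TB (methods 2·3): 0.47 vs {0.58, 0.31} → fail.
4 of 6 fail.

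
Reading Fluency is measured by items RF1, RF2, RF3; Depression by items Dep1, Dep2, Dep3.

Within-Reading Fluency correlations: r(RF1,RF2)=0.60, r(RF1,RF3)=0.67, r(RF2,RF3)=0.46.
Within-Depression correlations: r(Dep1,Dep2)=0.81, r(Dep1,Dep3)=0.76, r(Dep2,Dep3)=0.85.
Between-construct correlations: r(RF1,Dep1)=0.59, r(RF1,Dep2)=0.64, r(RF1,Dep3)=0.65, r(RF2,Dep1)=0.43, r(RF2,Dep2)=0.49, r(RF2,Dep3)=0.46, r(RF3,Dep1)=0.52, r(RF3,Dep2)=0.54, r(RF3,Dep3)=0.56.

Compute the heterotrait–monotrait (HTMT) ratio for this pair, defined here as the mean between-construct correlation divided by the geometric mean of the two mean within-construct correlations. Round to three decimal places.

Between-construct mean = 4.88/9 = 0.5422.
Mean within-RF = 1.73/3 = 0.5767; mean within-Dep = 2.42/3 = 0.8067.
Geometric mean = √(0.5767 × 0.8067) = 0.6821.
HTMT = 0.5422 / 0.6821 = 0.795.

0.795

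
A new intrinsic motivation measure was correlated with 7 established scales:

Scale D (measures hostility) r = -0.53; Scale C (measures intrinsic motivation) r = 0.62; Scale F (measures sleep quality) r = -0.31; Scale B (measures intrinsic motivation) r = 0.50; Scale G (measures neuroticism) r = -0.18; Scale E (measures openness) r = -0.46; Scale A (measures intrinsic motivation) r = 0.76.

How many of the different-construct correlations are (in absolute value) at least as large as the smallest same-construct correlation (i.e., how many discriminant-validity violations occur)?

1

Convergent (same construct = intrinsic motivation): Scale C, Scale B, Scale A.
Smallest convergent = 0.50. Discriminant |r|: 0.53, 0.31, 0.18, 0.46; count ≥ 0.50 → 1.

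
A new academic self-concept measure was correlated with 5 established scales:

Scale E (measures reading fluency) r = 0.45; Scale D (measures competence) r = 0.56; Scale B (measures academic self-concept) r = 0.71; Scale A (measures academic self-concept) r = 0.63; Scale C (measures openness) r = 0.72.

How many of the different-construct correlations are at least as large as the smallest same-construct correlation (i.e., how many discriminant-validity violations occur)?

1

Convergent (same construct = academic self-concept): Scale B, Scale A.
Smallest convergent = 0.63. Discriminant values: 0.45, 0.56, 0.72; count ≥ 0.63 → 1.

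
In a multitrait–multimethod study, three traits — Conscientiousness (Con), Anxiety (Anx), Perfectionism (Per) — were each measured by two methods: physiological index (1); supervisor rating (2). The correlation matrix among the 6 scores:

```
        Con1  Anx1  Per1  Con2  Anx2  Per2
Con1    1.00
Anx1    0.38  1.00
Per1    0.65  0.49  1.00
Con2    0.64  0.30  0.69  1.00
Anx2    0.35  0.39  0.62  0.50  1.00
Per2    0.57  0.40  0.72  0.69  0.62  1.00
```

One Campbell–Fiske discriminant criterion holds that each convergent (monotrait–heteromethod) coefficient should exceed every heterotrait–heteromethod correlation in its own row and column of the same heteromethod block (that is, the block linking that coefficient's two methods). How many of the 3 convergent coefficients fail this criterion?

Each convergent coefficient versus the relevant comparison correlations:
Con (methods 1·2): 0.64 vs {0.35, 0.30, 0.57, 0.69} → fail.
Anx (methods 1·2): 0.39 vs {0.30, 0.35, 0.40, 0.62} → fail.
Per (methods 1·2): 0.72 vs {0.69, 0.57, 0.62, 0.40} → pass.
2 of 3 fail.

2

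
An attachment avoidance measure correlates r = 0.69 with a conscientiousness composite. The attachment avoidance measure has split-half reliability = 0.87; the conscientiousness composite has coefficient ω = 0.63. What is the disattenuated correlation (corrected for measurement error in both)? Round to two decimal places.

0.93

r_true = r_obs / √(r_xx · r_yy) = 0.69 / √(0.87 × 0.63) = 0.69 / √0.5481 = 0.69 / 0.7403 ≈ 0.93.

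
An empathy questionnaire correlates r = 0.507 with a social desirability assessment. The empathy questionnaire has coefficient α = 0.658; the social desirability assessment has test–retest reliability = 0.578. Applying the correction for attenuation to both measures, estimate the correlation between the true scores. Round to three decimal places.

r_true = r_obs / √(r_xx · r_yy) = 0.507 / √(0.658 × 0.578) = 0.507 / √0.380324 = 0.507 / 0.6167 ≈ 0.822.

0.822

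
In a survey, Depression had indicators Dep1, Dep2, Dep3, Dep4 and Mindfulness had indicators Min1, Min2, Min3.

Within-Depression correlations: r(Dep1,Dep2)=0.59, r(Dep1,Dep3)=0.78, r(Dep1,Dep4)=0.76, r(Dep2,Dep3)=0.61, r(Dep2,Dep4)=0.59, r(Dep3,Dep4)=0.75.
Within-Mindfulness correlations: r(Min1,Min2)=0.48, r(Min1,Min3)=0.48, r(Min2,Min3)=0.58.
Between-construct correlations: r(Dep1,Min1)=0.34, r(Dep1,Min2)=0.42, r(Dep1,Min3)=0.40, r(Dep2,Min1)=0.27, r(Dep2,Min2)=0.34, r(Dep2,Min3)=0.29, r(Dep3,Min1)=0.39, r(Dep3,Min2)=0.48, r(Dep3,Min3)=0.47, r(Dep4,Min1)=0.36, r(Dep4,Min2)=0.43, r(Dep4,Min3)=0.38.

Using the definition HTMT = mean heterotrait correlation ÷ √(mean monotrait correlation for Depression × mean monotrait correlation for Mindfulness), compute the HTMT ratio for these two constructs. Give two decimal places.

Mean between = 4.57/12 = 0.3808.
Mean within-Dep = 4.08/6 = 0.6800; mean within-Min = 1.54/3 = 0.5133.
Geometric mean = √(0.6800 × 0.5133) = 0.5908.
HTMT = 0.3808 / 0.5908 = 0.64.

0.64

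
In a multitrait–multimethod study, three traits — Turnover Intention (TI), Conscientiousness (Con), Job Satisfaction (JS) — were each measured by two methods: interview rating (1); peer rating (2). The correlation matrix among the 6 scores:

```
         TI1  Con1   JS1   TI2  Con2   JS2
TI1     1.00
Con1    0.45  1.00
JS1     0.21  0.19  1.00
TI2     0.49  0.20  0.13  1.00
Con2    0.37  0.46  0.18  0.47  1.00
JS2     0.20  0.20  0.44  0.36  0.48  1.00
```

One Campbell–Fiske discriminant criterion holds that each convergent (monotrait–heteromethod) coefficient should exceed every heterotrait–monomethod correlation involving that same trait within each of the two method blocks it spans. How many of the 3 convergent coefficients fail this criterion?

2

Each convergent coefficient versus the relevant comparison correlations:
TI (methods 1·2): 0.49 vs {0.45, 0.47, 0.21, 0.36} → pass.
Con (methods 1·2): 0.46 vs {0.45, 0.47, 0.19, 0.48} → fail.
JS (methods 1·2): 0.44 vs {0.21, 0.36, 0.19, 0.48} → fail.
2 of 3 fail.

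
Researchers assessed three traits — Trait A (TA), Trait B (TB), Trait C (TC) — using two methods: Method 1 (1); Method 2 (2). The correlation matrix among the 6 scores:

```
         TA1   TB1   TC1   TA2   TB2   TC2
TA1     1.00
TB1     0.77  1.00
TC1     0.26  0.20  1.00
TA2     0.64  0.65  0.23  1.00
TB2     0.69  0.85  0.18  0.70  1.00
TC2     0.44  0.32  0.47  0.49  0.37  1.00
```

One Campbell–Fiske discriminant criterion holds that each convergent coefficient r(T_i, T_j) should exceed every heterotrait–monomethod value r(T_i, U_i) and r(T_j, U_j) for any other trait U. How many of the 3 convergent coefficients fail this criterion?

2

Convergent coefficients and their comparison sets:
TA (methods 1·2): 0.64 vs {0.77, 0.70, 0.26, 0.49} → fail.
TB (methods 1·2): 0.85 vs {0.77, 0.70, 0.20, 0.37} → pass.
TC (methods 1·2): 0.47 vs {0.26, 0.49, 0.20, 0.37} → fail.
2 of 3 fail.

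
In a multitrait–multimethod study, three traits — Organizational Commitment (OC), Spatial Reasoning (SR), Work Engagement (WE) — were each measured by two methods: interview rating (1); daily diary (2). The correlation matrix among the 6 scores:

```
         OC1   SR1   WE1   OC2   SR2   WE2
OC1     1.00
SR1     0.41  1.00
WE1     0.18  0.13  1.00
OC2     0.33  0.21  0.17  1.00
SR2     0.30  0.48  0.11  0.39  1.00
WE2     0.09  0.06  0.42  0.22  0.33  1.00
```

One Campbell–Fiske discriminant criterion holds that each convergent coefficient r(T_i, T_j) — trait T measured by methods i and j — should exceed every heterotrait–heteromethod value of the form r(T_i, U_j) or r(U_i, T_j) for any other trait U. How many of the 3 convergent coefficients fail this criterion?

Each convergent coefficient versus the relevant comparison correlations:
OC (methods 1·2): 0.33 vs {0.30, 0.21, 0.09, 0.17} → pass.
SR (methods 1·2): 0.48 vs {0.21, 0.30, 0.06, 0.11} → pass.
WE (methods 1·2): 0.42 vs {0.17, 0.09, 0.11, 0.06} → pass.
0 of 3 fail.

0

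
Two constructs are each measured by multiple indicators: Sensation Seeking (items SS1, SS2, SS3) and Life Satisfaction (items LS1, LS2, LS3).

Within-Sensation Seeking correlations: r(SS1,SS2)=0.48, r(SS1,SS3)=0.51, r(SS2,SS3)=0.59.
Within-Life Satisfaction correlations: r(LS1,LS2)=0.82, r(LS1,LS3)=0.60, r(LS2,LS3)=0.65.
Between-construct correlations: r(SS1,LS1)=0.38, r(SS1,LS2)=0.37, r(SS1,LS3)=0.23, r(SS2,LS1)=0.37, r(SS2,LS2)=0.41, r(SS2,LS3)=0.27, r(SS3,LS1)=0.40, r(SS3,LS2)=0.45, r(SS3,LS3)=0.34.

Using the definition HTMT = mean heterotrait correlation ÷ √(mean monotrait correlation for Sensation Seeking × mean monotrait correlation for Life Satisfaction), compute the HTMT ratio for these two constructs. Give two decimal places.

0.59

Between-construct mean = 3.22/9 = 0.3578.
Mean within-SS = 1.58/3 = 0.5267; mean within-LS = 2.07/3 = 0.6900.
Geometric mean = √(0.5267 × 0.6900) = 0.6028.
HTMT = 0.3578 / 0.6028 = 0.59.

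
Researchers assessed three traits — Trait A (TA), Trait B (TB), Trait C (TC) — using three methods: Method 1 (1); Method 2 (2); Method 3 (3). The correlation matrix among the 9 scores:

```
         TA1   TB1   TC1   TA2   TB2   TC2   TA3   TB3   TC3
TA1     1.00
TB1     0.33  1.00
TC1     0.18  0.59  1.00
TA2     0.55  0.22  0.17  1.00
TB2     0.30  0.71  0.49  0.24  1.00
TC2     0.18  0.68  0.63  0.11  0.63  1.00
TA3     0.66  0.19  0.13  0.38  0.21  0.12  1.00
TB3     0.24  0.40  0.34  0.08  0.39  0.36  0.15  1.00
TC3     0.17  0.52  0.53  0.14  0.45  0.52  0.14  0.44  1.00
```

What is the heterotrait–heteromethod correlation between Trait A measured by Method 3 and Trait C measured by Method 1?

0.13

Different traits and methods: r(TA3, TC1) = 0.13.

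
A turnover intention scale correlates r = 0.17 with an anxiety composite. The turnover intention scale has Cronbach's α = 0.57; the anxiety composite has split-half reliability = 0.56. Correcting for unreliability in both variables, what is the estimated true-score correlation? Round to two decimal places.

r_true = r_obs / √(r_xx · r_yy) = 0.17 / √(0.57 × 0.56) = 0.17 / √0.3192 = 0.17 / 0.5650 ≈ 0.30.

0.30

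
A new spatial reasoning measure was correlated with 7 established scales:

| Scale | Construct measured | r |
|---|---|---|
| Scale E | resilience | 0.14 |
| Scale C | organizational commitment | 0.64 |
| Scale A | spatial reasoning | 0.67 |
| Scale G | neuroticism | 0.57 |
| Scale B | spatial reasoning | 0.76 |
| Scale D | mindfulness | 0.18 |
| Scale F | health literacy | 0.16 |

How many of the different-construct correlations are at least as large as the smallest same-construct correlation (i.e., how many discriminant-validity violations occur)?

Convergent (same construct = spatial reasoning): Scale A, Scale B.
Smallest convergent = 0.67. Discriminant values: 0.14, 0.64, 0.57, 0.18, 0.16; count ≥ 0.67 → 0.

0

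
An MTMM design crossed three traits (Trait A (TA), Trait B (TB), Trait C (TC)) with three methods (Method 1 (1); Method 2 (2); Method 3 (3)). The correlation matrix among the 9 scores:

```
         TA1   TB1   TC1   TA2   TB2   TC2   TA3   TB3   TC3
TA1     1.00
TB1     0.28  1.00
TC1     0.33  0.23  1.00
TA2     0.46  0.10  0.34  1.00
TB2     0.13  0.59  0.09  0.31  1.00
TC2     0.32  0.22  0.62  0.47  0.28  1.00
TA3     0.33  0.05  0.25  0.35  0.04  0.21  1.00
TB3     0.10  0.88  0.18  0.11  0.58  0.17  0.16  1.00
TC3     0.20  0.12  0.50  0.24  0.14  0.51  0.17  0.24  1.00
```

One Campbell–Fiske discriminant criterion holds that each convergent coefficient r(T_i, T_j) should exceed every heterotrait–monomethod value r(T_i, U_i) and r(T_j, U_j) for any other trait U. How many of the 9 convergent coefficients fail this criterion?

Convergent coefficients and their comparison sets:
TA (methods 1·2): 0.46 vs {0.28, 0.31, 0.33, 0.47} → fail.
TA (methods 1·3): 0.33 vs {0.28, 0.16, 0.33, 0.17} → fail.
TA (methods 2·3): 0.35 vs {0.31, 0.16, 0.47, 0.17} → fail.
TB (methods 1·2): 0.59 vs {0.28, 0.31, 0.23, 0.28} → pass.
TB (methods 1·3): 0.88 vs {0.28, 0.16, 0.23, 0.24} → pass.
TB (methods 2·3): 0.58 vs {0.31, 0.16, 0.28, 0.24} → pass.
TC (methods 1·2): 0.62 vs {0.33, 0.47, 0.23, 0.28} → pass.
TC (methods 1·3): 0.50 vs {0.33, 0.17, 0.23, 0.24} → pass.
TC (methods 2·3): 0.51 vs {0.47, 0.17, 0.28, 0.24} → pass.
3 of 9 fail.

3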